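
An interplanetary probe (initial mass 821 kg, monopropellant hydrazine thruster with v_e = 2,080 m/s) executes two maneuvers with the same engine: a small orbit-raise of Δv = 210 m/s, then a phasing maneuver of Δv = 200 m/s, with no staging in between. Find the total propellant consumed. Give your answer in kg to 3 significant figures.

After the first burn: m = 821 × exp(−210/2080.0) = 821 × 0.90397 = 742.159 kg.
After the second burn: m = 742.159 × exp(−200/2080.0) = 742.159 × 0.90832 = 674.118 kg.
Total propellant = m₀ − m_final = 821 − 674.118 = 146.882 kg.

total propellant consumed ≈ 147 kg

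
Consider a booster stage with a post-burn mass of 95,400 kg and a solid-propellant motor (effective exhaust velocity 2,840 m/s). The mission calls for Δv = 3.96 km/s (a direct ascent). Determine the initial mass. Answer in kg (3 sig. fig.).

m₀/m_f = exp(Δv / v_e) = exp(3960 / 2840.0) = exp(1.3944) = 4.0324.
m₀ = m_f × 4.0324 = 95,400 × 4.0324 = 384,691 kg.

initial mass ≈ 385000 kg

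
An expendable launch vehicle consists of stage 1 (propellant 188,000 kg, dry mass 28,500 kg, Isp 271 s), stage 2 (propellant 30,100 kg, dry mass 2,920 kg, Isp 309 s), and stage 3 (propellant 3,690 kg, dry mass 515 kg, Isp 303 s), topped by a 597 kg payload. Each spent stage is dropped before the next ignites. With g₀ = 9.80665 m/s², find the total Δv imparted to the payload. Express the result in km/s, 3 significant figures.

Δv ≈ 12.7 km/s

Ignition mass of stage 1 = 188,000+28,500 + 30,100+2,920 + 3,690+515 + 597 = 254,322 kg.
Stage 1: m₀ = 254,322 kg, m_f = 254,322 − 188,000 = 66,322 kg; Δv = 271×9.80665×ln(3.835) = 2657.6×1.3441 ≈ 3572 m/s.
Stage 2: m₀ = 37,822 kg, m_f = 37,822 − 30,100 = 7,722 kg; Δv = 309×9.80665×ln(4.898) = 3030.3×1.5888 ≈ 4815 m/s.
Stage 3: m₀ = 4,802 kg, m_f = 4,802 − 3,690 = 1,112 kg; Δv = 303×9.80665×ln(4.318) = 2971.4×1.4629 ≈ 4347 m/s.
Total Δv = 3572 + 4815 + 4347 = 12734 m/s.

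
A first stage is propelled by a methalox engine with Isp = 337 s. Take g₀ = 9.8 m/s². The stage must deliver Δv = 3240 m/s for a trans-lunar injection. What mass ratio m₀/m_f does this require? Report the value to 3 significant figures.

v_e = Isp · g₀ = 337 × 9.8 = 3302.6 m/s.
Using Δv = v_e ln(m₀/m_f): m₀/m_f = exp(Δv / v_e) = exp(3240 / 3302.6) = exp(0.9810) = 2.6672.

mass ratio ≈ 2.67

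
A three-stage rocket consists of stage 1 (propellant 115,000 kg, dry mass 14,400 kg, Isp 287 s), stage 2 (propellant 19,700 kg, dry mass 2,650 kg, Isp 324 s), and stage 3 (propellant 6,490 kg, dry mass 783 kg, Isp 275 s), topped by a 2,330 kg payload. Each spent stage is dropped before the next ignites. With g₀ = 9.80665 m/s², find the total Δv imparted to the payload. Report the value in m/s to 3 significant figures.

Ignition mass of stage 1 = 115,000+14,400 + 19,700+2,650 + 6,490+783 + 2,330 = 161,353 kg.
Stage 1: m₀ = 161,353 kg, m_f = 161,353 − 115,000 = 46,353 kg; Δv = 287×9.80665×ln(3.481) = 2814.5×1.2473 ≈ 3511 m/s.
Stage 2: m₀ = 31,953 kg, m_f = 31,953 − 19,700 = 12,253 kg; Δv = 324×9.80665×ln(2.608) = 3177.4×0.9585 ≈ 3045 m/s.
Stage 3: m₀ = 9,603 kg, m_f = 9,603 − 6,490 = 3,113 kg; Δv = 275×9.80665×ln(3.085) = 2696.8×1.1265 ≈ 3038 m/s.
Total Δv = 3511 + 3045 + 3038 = 9594 m/s.

Δv ≈ 9590 m/s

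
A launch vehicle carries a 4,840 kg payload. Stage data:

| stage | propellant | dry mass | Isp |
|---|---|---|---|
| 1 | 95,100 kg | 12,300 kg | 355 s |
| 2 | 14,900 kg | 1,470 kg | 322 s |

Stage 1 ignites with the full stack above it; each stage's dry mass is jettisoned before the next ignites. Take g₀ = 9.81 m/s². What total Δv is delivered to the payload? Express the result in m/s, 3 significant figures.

Δv ≈ 8510 m/s

Ignition mass of stage 1 = 95,100+12,300 + 14,900+1,470 + 4,840 = 128,610 kg.
Stage 1: m₀ = 128,610 kg, m_f = 128,610 − 95,100 = 33,510 kg; Δv = 355×9.81×ln(3.838) = 3482.6×1.3449 ≈ 4684 m/s.
Stage 2: m₀ = 21,210 kg, m_f = 21,210 − 14,900 = 6,310 kg; Δv = 322×9.81×ln(3.361) = 3158.8×1.2123 ≈ 3830 m/s.
Total Δv = 4684 + 3830 = 8514 m/s.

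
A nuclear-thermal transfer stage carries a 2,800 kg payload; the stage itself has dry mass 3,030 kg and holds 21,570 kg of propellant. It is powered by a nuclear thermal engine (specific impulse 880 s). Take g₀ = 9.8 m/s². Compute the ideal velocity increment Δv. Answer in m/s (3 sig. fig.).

v_e = Isp · g₀ = 880 × 9.8 = 8624.0 m/s.
m₀ = payload + dry + propellant = 2,800 + 3,030 + 21,570 = 27,400 kg.
m_f = payload + dry = 2,800 + 3,030 = 5,830 kg.
Δv = v_e · ln(m₀/m_f) = 8624.0 × ln(4.7) = 8624.0 × 1.5475 ≈ 13345.9 m/s.

Δv ≈ 13300 m/s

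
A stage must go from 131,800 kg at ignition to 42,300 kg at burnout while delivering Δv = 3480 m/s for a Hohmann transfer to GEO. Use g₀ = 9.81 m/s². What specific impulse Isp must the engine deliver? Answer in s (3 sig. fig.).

Isp ≈ 312 s

ln(m₀/m_f) = ln(131800/42300) = ln(3.116) = 1.1365.
v_e = Δv / ln(m₀/m_f) = 3480 / 1.1365 = 3062.0 m/s.
Isp = v_e / g₀ = 3062.0 / 9.81 = 312.1 s.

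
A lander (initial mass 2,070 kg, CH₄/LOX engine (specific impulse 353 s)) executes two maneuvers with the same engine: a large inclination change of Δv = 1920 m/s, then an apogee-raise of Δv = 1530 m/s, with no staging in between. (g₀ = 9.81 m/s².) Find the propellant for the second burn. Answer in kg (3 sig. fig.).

propellant for the second burn ≈ 425 kg

v_e = Isp · g₀ = 353 × 9.81 = 3462.9 m/s.
After the first burn: m = 2070 × exp(−1920/3462.9) = 2070 × 0.57439 = 1,188.99 kg.
After the second burn: m = 1,188.99 × exp(−1530/3462.9) = 1,188.99 × 0.64286 = 764.354 kg.
Second-burn propellant = 1,188.99 − 764.354 = 424.636 kg.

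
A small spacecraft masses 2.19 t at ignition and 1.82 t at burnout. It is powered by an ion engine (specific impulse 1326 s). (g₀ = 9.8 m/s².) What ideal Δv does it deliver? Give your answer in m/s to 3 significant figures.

Δv ≈ 2400 m/s

v_e = Isp · g₀ = 1326 × 9.8 = 12994.8 m/s.
Using Δv = v_e ln(m₀/m_f): Δv = v_e · ln(m₀/m_f) = 12994.8 × ln(1.203) = 12994.8 × 0.1851 ≈ 2404.9 m/s.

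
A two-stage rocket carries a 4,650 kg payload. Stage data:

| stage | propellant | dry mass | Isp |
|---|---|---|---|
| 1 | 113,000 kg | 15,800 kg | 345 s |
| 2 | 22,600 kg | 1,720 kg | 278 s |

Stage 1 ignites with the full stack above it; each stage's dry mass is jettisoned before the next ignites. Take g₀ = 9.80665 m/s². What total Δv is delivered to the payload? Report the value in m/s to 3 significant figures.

Δv ≈ 8390 m/s

Ignition mass of stage 1 = 113,000+15,800 + 22,600+1,720 + 4,650 = 157,770 kg.
Stage 1: m₀ = 157,770 kg, m_f = 157,770 − 113,000 = 44,770 kg; Δv = 345×9.80665×ln(3.524) = 3383.3×1.2596 ≈ 4262 m/s.
Stage 2: m₀ = 28,970 kg, m_f = 28,970 − 22,600 = 6,370 kg; Δv = 278×9.80665×ln(4.548) = 2726.2×1.5147 ≈ 4129 m/s.
Total Δv = 4262 + 4129 = 8391 m/s.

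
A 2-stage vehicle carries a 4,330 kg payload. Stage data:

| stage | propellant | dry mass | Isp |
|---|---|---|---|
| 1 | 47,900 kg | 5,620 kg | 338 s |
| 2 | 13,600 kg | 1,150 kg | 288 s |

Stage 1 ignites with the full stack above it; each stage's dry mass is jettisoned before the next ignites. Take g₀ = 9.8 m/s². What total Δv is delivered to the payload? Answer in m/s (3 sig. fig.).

Δv ≈ 7090 m/s

Ignition mass of stage 1 = 47,900+5,620 + 13,600+1,150 + 4,330 = 72,600 kg.
Stage 1: m₀ = 72,600 kg, m_f = 72,600 − 47,900 = 24,700 kg; Δv = 338×9.8×ln(2.939) = 3312.4×1.0782 ≈ 3571 m/s.
Stage 2: m₀ = 19,080 kg, m_f = 19,080 − 13,600 = 5,480 kg; Δv = 288×9.8×ln(3.482) = 2822.4×1.2475 ≈ 3521 m/s.
Total Δv = 3571 + 3521 = 7092 m/s.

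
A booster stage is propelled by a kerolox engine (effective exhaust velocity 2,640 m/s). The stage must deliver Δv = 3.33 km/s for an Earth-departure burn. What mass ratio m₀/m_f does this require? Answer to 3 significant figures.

mass ratio ≈ 3.53

Using Δv = v_e ln(m₀/m_f): m₀/m_f = exp(Δv / v_e) = exp(3330 / 2640.0) = exp(1.2614) = 3.5302.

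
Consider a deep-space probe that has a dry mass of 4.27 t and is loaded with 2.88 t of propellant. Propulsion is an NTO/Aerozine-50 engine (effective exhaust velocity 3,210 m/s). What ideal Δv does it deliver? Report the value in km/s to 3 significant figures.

Δv ≈ 1.65 km/s

m₀ = m_dry + m_prop = 4.27 + 2.88 = 7.15 t.
Δv = v_e · ln(m₀/m_f) = 3210.0 × ln(1.674) = 3210.0 × 0.5155 ≈ 1654.8 m/s.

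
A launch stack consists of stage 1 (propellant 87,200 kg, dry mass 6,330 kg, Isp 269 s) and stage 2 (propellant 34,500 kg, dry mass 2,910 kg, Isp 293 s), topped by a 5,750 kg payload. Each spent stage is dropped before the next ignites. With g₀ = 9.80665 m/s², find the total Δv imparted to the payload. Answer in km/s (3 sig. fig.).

Δv ≈ 7.30 km/s

Ignition mass of stage 1 = 87,200+6,330 + 34,500+2,910 + 5,750 = 136,690 kg.
Stage 1: m₀ = 136,690 kg, m_f = 136,690 − 87,200 = 49,490 kg; Δv = 269×9.80665×ln(2.762) = 2638.0×1.0159 ≈ 2680 m/s.
Stage 2: m₀ = 43,160 kg, m_f = 43,160 − 34,500 = 8,660 kg; Δv = 293×9.80665×ln(4.984) = 2873.3×1.6062 ≈ 4615 m/s.
Total Δv = 2680 + 4615 = 7295 m/s.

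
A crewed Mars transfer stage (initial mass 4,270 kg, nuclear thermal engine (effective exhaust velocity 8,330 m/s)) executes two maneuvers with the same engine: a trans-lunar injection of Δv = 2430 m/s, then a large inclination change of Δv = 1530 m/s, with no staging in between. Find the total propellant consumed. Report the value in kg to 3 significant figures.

total propellant consumed ≈ 1620 kg

After the first burn: m = 4270 × exp(−2430/8330.0) = 4270 × 0.74698 = 3,189.6 kg.
After the second burn: m = 3,189.6 × exp(−1530/8330.0) = 3,189.6 × 0.83221 = 2,654.42 kg.
Total propellant = m₀ − m_final = 4270 − 2,654.42 = 1,615.58 kg.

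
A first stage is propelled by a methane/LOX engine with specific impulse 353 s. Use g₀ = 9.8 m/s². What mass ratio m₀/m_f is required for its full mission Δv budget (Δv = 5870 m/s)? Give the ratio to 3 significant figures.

v_e = Isp · g₀ = 353 × 9.8 = 3459.4 m/s.
By the Tsiolkovsky rocket equation, m₀/m_f = exp(Δv / v_e) = exp(5870 / 3459.4) = exp(1.6968) = 5.4566.

mass ratio ≈ 5.46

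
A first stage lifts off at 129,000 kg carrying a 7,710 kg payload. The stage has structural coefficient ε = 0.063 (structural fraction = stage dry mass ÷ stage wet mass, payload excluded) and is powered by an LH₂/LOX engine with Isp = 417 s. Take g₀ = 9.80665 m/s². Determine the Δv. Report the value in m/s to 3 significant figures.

Δv ≈ 8700 m/s

Stage wet mass = m₀ − payload = 129,000 − 7,710 = 121,290 kg.
Stage dry mass = ε × stage wet mass = 0.063 × 121,290 = 7,641.27 kg.
Burnout mass m_f = stage dry + payload = 7,641.27 + 7,710 = 15,351.27 kg.
v_e = Isp · g₀ = 417 × 9.80665 = 4089.4 m/s.
Using Δv = v_e ln(m₀/m_f): Δv = v_e · ln(129,000/15,351.27) = 4089.4 × ln(8.403) = 4089.4 × 2.1286 ≈ 8705 m/s.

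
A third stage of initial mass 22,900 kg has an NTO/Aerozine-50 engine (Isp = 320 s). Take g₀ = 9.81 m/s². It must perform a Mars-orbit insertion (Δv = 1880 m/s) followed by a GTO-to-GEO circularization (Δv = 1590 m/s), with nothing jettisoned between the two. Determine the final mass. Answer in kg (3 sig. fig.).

v_e = Isp · g₀ = 320 × 9.81 = 3139.2 m/s.
After the first burn: m = 22900 × exp(−1880/3139.2) = 22900 × 0.54943 = 12,581.9 kg.
After the second burn: m = 12,581.9 × exp(−1590/3139.2) = 12,581.9 × 0.60260 = 7,581.85 kg.

final mass ≈ 7580 kg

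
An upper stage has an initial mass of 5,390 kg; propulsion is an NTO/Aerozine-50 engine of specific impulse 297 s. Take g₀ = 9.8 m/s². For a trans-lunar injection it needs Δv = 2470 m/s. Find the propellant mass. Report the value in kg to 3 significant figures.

propellant mass ≈ 3080 kg

v_e = Isp · g₀ = 297 × 9.8 = 2910.6 m/s.
Rocket equation: m₀/m_f = exp(Δv / v_e) = exp(2470 / 2910.6) = exp(0.8486) = 2.3364.
m_f = 5,390 / 2.3364 = 2,306.97 kg, so propellant = m₀ − m_f = 5,390 − 2,306.97 = 3,083.03 kg.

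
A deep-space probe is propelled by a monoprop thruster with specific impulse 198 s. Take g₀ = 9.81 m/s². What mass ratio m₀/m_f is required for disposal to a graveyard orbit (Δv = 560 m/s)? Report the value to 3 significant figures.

mass ratio ≈ 1.33

v_e = Isp · g₀ = 198 × 9.81 = 1942.4 m/s.
Rocket equation: m₀/m_f = exp(Δv / v_e) = exp(560 / 1942.4) = exp(0.2883) = 1.3342.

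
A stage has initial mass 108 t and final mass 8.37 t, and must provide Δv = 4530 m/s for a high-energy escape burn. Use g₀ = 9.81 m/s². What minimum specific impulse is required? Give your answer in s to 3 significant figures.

ln(m₀/m_f) = ln(108000/8370) = ln(12.9) = 2.5575.
Rocket equation: v_e = Δv / ln(m₀/m_f) = 4530 / 2.5575 = 1771.3 m/s.
Isp = v_e / g₀ = 1771.3 / 9.81 = 180.6 s.

Isp ≈ 181 s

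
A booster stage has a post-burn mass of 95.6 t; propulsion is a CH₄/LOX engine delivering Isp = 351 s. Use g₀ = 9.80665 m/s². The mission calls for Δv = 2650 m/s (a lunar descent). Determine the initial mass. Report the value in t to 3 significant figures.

v_e = Isp · g₀ = 351 × 9.80665 = 3442.1 m/s.
m₀/m_f = exp(Δv / v_e) = exp(2650 / 3442.1) = exp(0.7699) = 2.1595.
m₀ = m_f × 2.1595 = 95.6 × 2.1595 = 206.448 t.

initial mass ≈ 206 t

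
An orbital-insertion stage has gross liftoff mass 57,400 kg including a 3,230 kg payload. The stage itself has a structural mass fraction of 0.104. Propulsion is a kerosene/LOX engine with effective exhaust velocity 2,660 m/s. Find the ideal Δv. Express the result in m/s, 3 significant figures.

Stage wet mass = m₀ − payload = 57,400 − 3,230 = 54,170 kg.
Stage dry mass = ε × stage wet mass = 0.104 × 54,170 = 5,633.68 kg.
Burnout mass m_f = stage dry + payload = 5,633.68 + 3,230 = 8,863.68 kg.
Using Δv = v_e ln(m₀/m_f): Δv = v_e · ln(57,400/8,863.68) = 2660.0 × ln(6.476) = 2660.0 × 1.8681 ≈ 4969 m/s.

Δv ≈ 4970 m/s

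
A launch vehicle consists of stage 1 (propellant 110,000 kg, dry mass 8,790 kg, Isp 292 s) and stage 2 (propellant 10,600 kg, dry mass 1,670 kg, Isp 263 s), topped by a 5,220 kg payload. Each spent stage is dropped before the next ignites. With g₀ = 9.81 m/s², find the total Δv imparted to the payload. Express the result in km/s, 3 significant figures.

Ignition mass of stage 1 = 110,000+8,790 + 10,600+1,670 + 5,220 = 136,280 kg.
Stage 1: m₀ = 136,280 kg, m_f = 136,280 − 110,000 = 26,280 kg; Δv = 292×9.81×ln(5.186) = 2864.5×1.6459 ≈ 4715 m/s.
Stage 2: m₀ = 17,490 kg, m_f = 17,490 − 10,600 = 6,890 kg; Δv = 263×9.81×ln(2.538) = 2580.0×0.9316 ≈ 2403 m/s.
Total Δv = 4715 + 2403 = 7118 m/s.

Δv ≈ 7.12 km/s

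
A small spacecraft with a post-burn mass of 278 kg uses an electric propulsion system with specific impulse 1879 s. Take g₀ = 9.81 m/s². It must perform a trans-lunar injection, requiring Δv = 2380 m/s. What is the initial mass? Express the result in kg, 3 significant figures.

initial mass ≈ 316 kg

v_e = Isp · g₀ = 1879 × 9.81 = 18433.0 m/s.
m₀/m_f = exp(Δv / v_e) = exp(2380 / 18433.0) = exp(0.1291) = 1.1378.
m₀ = m_f × 1.1378 = 278 × 1.1378 = 316.308 kg.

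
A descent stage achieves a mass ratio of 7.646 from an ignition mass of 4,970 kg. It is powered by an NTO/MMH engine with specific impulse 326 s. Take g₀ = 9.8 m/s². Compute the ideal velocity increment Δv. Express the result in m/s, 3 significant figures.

Δv ≈ 6500 m/s

v_e = Isp · g₀ = 326 × 9.8 = 3194.8 m/s.
Δv = v_e · ln(7.646) = 3194.8 × 2.0342 ≈ 6498.8 m/s.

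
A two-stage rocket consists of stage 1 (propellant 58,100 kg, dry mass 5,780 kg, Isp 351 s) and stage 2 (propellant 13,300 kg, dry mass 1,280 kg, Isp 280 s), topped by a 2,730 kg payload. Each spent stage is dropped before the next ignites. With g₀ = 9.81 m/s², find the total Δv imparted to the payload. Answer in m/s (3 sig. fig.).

Ignition mass of stage 1 = 58,100+5,780 + 13,300+1,280 + 2,730 = 81,190 kg.
Stage 1: m₀ = 81,190 kg, m_f = 81,190 − 58,100 = 23,090 kg; Δv = 351×9.81×ln(3.516) = 3443.3×1.2574 ≈ 4330 m/s.
Stage 2: m₀ = 17,310 kg, m_f = 17,310 − 13,300 = 4,010 kg; Δv = 280×9.81×ln(4.317) = 2746.8×1.4625 ≈ 4017 m/s.
Total Δv = 4330 + 4017 = 8347 m/s.

Δv ≈ 8350 m/s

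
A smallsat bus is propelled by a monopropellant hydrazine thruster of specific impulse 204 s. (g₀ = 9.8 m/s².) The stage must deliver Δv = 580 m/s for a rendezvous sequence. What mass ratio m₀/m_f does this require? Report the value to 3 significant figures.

v_e = Isp · g₀ = 204 × 9.8 = 1999.2 m/s.
Using Δv = v_e ln(m₀/m_f): m₀/m_f = exp(Δv / v_e) = exp(580 / 1999.2) = exp(0.2901) = 1.3366.

mass ratio ≈ 1.34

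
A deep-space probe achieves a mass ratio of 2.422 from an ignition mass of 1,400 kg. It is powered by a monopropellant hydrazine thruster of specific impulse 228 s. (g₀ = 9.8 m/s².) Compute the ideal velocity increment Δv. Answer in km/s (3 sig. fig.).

Δv ≈ 1.98 km/s

v_e = Isp · g₀ = 228 × 9.8 = 2234.4 m/s.
Rocket equation: Δv = v_e · ln(2.422) = 2234.4 × 0.8846 ≈ 1976.5 m/s.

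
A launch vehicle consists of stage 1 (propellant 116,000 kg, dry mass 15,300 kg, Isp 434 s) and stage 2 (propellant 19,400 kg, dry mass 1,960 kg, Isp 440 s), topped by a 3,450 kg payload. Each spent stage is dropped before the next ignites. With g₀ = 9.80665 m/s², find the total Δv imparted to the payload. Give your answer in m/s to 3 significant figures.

Ignition mass of stage 1 = 116,000+15,300 + 19,400+1,960 + 3,450 = 156,110 kg.
Stage 1: m₀ = 156,110 kg, m_f = 156,110 − 116,000 = 40,110 kg; Δv = 434×9.80665×ln(3.892) = 4256.1×1.3589 ≈ 5784 m/s.
Stage 2: m₀ = 24,810 kg, m_f = 24,810 − 19,400 = 5,410 kg; Δv = 440×9.80665×ln(4.586) = 4314.9×1.5230 ≈ 6572 m/s.
Total Δv = 5784 + 6572 = 12356 m/s.

Δv ≈ 12400 m/s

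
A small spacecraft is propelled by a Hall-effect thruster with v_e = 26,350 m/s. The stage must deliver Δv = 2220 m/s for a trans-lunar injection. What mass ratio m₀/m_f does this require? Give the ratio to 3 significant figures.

m₀/m_f = exp(Δv / v_e) = exp(2220 / 26350.0) = exp(0.0843) = 1.0879.

mass ratio ≈ 1.09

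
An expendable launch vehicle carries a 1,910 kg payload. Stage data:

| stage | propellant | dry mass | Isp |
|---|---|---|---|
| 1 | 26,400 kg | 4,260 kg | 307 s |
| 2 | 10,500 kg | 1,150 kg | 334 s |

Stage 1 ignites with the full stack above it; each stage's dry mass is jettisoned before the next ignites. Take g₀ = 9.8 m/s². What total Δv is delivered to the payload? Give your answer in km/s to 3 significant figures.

Ignition mass of stage 1 = 26,400+4,260 + 10,500+1,150 + 1,910 = 44,220 kg.
Stage 1: m₀ = 44,220 kg, m_f = 44,220 − 26,400 = 17,820 kg; Δv = 307×9.8×ln(2.481) = 3008.6×0.9089 ≈ 2734 m/s.
Stage 2: m₀ = 13,560 kg, m_f = 13,560 − 10,500 = 3,060 kg; Δv = 334×9.8×ln(4.431) = 3273.2×1.4887 ≈ 4873 m/s.
Total Δv = 2734 + 4873 = 7607 m/s.

Δv ≈ 7.61 km/s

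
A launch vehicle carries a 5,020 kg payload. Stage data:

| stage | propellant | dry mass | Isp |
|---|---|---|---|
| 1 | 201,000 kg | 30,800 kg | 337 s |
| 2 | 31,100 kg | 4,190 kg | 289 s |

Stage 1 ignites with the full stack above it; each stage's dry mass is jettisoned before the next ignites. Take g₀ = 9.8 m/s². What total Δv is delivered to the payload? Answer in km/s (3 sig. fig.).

Ignition mass of stage 1 = 201,000+30,800 + 31,100+4,190 + 5,020 = 272,110 kg.
Stage 1: m₀ = 272,110 kg, m_f = 272,110 − 201,000 = 71,110 kg; Δv = 337×9.8×ln(3.827) = 3302.6×1.3420 ≈ 4432 m/s.
Stage 2: m₀ = 40,310 kg, m_f = 40,310 − 31,100 = 9,210 kg; Δv = 289×9.8×ln(4.377) = 2832.2×1.4763 ≈ 4181 m/s.
Total Δv = 4432 + 4181 = 8613 m/s.

Δv ≈ 8.61 km/s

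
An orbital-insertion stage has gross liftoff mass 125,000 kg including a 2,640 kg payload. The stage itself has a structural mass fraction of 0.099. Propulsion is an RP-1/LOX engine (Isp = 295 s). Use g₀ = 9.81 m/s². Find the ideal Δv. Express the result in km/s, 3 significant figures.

Δv ≈ 6.18 km/s

Stage wet mass = m₀ − payload = 125,000 − 2,640 = 122,360 kg.
Stage dry mass = ε × stage wet mass = 0.099 × 122,360 = 12,113.6 kg.
Burnout mass m_f = stage dry + payload = 12,113.6 + 2,640 = 14,753.6 kg.
v_e = Isp · g₀ = 295 × 9.81 = 2894.0 m/s.
By the Tsiolkovsky rocket equation, Δv = v_e · ln(125,000/14,753.6) = 2894.0 × ln(8.473) = 2894.0 × 2.1368 ≈ 6184 m/s.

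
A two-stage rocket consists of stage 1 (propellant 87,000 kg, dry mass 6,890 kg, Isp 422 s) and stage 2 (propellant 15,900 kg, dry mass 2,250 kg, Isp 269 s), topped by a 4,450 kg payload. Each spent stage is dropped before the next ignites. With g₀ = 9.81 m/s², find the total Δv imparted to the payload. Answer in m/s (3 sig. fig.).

Δv ≈ 8900 m/s

Ignition mass of stage 1 = 87,000+6,890 + 15,900+2,250 + 4,450 = 116,490 kg.
Stage 1: m₀ = 116,490 kg, m_f = 116,490 − 87,000 = 29,490 kg; Δv = 422×9.81×ln(3.95) = 4139.8×1.3738 ≈ 5687 m/s.
Stage 2: m₀ = 22,600 kg, m_f = 22,600 − 15,900 = 6,700 kg; Δv = 269×9.81×ln(3.373) = 2638.9×1.2158 ≈ 3208 m/s.
Total Δv = 5687 + 3208 = 8895 m/s.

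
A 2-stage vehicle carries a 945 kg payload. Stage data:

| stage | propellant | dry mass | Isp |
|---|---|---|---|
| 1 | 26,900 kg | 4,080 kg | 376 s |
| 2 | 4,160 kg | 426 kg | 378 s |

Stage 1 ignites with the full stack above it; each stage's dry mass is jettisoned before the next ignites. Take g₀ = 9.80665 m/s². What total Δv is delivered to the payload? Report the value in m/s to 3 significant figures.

Δv ≈ 10100 m/s

Ignition mass of stage 1 = 26,900+4,080 + 4,160+426 + 945 = 36,511 kg.
Stage 1: m₀ = 36,511 kg, m_f = 36,511 − 26,900 = 9,611 kg; Δv = 376×9.80665×ln(3.799) = 3687.3×1.3347 ≈ 4921 m/s.
Stage 2: m₀ = 5,531 kg, m_f = 5,531 − 4,160 = 1,371 kg; Δv = 378×9.80665×ln(4.034) = 3706.9×1.3948 ≈ 5171 m/s.
Total Δv = 4921 + 5171 = 10092 m/s.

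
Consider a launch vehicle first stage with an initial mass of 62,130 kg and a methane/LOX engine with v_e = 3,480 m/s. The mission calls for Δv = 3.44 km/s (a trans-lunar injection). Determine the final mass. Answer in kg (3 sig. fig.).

Rocket equation: m₀/m_f = exp(Δv / v_e) = exp(3440 / 3480.0) = exp(0.9885) = 2.6872.
m_f = m₀ / 2.6872 = 62,130 / 2.6872 = 23,120.7 kg.

final mass ≈ 23100 kg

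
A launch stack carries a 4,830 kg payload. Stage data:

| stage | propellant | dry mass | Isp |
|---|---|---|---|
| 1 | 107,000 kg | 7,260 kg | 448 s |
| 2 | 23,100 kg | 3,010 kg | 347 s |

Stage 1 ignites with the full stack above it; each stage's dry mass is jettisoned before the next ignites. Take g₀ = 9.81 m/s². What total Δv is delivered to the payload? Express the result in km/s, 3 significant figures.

Δv ≈ 10.5 km/s

Ignition mass of stage 1 = 107,000+7,260 + 23,100+3,010 + 4,830 = 145,200 kg.
Stage 1: m₀ = 145,200 kg, m_f = 145,200 − 107,000 = 38,200 kg; Δv = 448×9.81×ln(3.801) = 4394.9×1.3353 ≈ 5868 m/s.
Stage 2: m₀ = 30,940 kg, m_f = 30,940 − 23,100 = 7,840 kg; Δv = 347×9.81×ln(3.946) = 3404.1×1.3728 ≈ 4673 m/s.
Total Δv = 5868 + 4673 = 10541 m/s.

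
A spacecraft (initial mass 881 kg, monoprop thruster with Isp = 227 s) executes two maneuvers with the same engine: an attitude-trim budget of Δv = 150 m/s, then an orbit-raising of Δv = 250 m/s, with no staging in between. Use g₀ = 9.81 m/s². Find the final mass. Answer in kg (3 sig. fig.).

final mass ≈ 736 kg

v_e = Isp · g₀ = 227 × 9.81 = 2226.9 m/s.
After the first burn: m = 881 × exp(−150/2226.9) = 881 × 0.93486 = 823.612 kg.
After the second burn: m = 823.612 × exp(−250/2226.9) = 823.612 × 0.89381 = 736.153 kg.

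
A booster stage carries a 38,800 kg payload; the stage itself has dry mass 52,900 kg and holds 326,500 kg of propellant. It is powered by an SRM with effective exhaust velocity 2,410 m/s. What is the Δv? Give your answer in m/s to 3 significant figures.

Δv ≈ 3660 m/s

m₀ = payload + dry + propellant = 38,800 + 52,900 + 326,500 = 418,200 kg.
m_f = payload + dry = 38,800 + 52,900 = 91,700 kg.
By the Tsiolkovsky rocket equation, Δv = v_e · ln(m₀/m_f) = 2410.0 × ln(4.561) = 2410.0 × 1.5174 ≈ 3657.0 m/s.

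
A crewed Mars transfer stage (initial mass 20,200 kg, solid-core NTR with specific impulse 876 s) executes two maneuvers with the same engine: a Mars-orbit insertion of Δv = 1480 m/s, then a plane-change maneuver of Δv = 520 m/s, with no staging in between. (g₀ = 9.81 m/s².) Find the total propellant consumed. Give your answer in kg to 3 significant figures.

total propellant consumed ≈ 4190 kg

v_e = Isp · g₀ = 876 × 9.81 = 8593.6 m/s.
After the first burn: m = 20200 × exp(−1480/8593.6) = 20200 × 0.84179 = 17,004.2 kg.
After the second burn: m = 17,004.2 × exp(−520/8593.6) = 17,004.2 × 0.94128 = 16,005.7 kg.
Total propellant = m₀ − m_final = 20200 − 16,005.7 = 4,194.3 kg.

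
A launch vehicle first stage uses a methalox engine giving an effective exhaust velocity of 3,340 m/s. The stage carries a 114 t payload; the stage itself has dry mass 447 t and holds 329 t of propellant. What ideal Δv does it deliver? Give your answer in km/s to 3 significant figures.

Δv ≈ 1.54 km/s

m₀ = payload + dry + propellant = 114 + 447 + 329 = 890 t.
m_f = payload + dry = 114 + 447 = 561 t.
Δv = v_e · ln(m₀/m_f) = 3340.0 × ln(1.586) = 3340.0 × 0.4615 ≈ 1541.4 m/s.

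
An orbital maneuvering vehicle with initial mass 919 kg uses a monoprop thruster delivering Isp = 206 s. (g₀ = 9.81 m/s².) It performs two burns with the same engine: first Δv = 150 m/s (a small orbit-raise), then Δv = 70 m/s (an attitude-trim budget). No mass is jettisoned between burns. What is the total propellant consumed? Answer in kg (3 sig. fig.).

total propellant consumed ≈ 94.8 kg

v_e = Isp · g₀ = 206 × 9.81 = 2020.9 m/s.
After the first burn: m = 919 × exp(−150/2020.9) = 919 × 0.92846 = 853.255 kg.
After the second burn: m = 853.255 × exp(−70/2020.9) = 853.255 × 0.96595 = 824.202 kg.
Total propellant = m₀ − m_final = 919 − 824.202 = 94.798 kg.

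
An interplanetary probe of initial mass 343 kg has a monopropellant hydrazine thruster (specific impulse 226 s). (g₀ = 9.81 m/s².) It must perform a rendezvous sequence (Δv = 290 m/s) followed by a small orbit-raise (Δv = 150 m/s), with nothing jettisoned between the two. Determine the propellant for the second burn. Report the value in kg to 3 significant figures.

v_e = Isp · g₀ = 226 × 9.81 = 2217.1 m/s.
After the first burn: m = 343 × exp(−290/2217.1) = 343 × 0.87739 = 300.945 kg.
After the second burn: m = 300.945 × exp(−150/2217.1) = 300.945 × 0.93458 = 281.257 kg.
Second-burn propellant = 300.945 − 281.257 = 19.688 kg.

propellant for the second burn ≈ 19.7 kg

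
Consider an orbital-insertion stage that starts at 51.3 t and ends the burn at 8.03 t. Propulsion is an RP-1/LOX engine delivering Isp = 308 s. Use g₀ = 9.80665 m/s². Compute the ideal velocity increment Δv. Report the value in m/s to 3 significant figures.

Δv ≈ 5600 m/s

v_e = Isp · g₀ = 308 × 9.80665 = 3020.4 m/s.
Δv = v_e · ln(m₀/m_f) = 3020.4 × ln(6.389) = 3020.4 × 1.8545 ≈ 5601.4 m/s.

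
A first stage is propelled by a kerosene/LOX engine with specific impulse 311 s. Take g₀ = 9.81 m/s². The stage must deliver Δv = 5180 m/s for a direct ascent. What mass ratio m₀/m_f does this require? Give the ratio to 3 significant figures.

v_e = Isp · g₀ = 311 × 9.81 = 3050.9 m/s.
Using Δv = v_e ln(m₀/m_f): m₀/m_f = exp(Δv / v_e) = exp(5180 / 3050.9) = exp(1.6979) = 5.4622.

mass ratio ≈ 5.46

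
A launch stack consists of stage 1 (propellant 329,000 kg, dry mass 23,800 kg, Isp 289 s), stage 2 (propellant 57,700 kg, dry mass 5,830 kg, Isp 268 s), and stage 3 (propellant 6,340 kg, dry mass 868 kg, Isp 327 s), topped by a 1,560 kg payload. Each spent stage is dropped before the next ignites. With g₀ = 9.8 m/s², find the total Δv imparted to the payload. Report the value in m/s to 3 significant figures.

Ignition mass of stage 1 = 329,000+23,800 + 57,700+5,830 + 6,340+868 + 1,560 = 425,098 kg.
Stage 1: m₀ = 425,098 kg, m_f = 425,098 − 329,000 = 96,098 kg; Δv = 289×9.8×ln(4.424) = 2832.2×1.4870 ≈ 4211 m/s.
Stage 2: m₀ = 72,298 kg, m_f = 72,298 − 57,700 = 14,598 kg; Δv = 268×9.8×ln(4.953) = 2626.4×1.5999 ≈ 4202 m/s.
Stage 3: m₀ = 8,768 kg, m_f = 8,768 − 6,340 = 2,428 kg; Δv = 327×9.8×ln(3.611) = 3204.6×1.2840 ≈ 4115 m/s.
Total Δv = 4211 + 4202 + 4115 = 12528 m/s.

Δv ≈ 12500 m/s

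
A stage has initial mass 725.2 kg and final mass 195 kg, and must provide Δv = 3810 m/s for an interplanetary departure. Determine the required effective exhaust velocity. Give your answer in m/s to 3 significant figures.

v_e ≈ 2900 m/s

ln(m₀/m_f) = ln(725.2/195) = ln(3.719) = 1.3134.
v_e = Δv / ln(m₀/m_f) = 3810 / 1.3134 = 2900.8 m/s.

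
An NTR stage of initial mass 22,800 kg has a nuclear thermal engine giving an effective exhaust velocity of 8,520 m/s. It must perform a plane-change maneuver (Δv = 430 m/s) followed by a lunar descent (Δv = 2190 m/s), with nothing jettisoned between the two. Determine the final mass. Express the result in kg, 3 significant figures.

After the first burn: m = 22800 × exp(−430/8520.0) = 22800 × 0.95078 = 21,677.8 kg.
After the second burn: m = 21,677.8 × exp(−2190/8520.0) = 21,677.8 × 0.77334 = 16,764.3 kg.

final mass ≈ 16800 kg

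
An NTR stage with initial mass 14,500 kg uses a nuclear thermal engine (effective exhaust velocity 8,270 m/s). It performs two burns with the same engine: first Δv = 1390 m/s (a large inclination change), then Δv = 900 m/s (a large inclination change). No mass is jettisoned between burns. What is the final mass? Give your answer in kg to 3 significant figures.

final mass ≈ 11000 kg

After the first burn: m = 14500 × exp(−1390/8270.0) = 14500 × 0.84529 = 12,256.7 kg.
After the second burn: m = 12,256.7 × exp(−900/8270.0) = 12,256.7 × 0.89689 = 10,992.9 kg.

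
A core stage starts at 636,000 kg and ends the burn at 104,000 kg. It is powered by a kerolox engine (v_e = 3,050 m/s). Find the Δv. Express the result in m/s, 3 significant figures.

Δv ≈ 5520 m/s

Δv = v_e · ln(m₀/m_f) = 3050.0 × ln(6.115) = 3050.0 × 1.8108 ≈ 5523.0 m/s.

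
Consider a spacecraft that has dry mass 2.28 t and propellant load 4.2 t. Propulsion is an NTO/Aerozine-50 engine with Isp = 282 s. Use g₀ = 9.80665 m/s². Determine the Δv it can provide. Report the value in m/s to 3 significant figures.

v_e = Isp · g₀ = 282 × 9.80665 = 2765.5 m/s.
m₀ = m_dry + m_prop = 2.28 + 4.2 = 6.48 t.
Δv = v_e · ln(m₀/m_f) = 2765.5 × ln(2.842) = 2765.5 × 1.0445 ≈ 2888.7 m/s.

Δv ≈ 2890 m/s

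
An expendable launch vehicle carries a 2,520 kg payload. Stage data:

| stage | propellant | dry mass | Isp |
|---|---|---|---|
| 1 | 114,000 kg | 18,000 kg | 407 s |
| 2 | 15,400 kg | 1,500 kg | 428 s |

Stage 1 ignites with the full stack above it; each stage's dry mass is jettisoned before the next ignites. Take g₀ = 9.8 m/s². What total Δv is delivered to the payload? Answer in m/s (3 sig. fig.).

Δv ≈ 12200 m/s

Ignition mass of stage 1 = 114,000+18,000 + 15,400+1,500 + 2,520 = 151,420 kg.
Stage 1: m₀ = 151,420 kg, m_f = 151,420 − 114,000 = 37,420 kg; Δv = 407×9.8×ln(4.046) = 3988.6×1.3979 ≈ 5575 m/s.
Stage 2: m₀ = 19,420 kg, m_f = 19,420 − 15,400 = 4,020 kg; Δv = 428×9.8×ln(4.831) = 4194.4×1.5750 ≈ 6606 m/s.
Total Δv = 5575 + 6606 = 12181 m/s.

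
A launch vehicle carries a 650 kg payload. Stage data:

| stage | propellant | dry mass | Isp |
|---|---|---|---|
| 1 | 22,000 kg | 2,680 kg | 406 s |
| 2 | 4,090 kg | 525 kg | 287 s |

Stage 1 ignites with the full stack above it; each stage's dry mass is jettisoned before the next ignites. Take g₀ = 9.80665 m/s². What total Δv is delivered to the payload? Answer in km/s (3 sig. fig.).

Ignition mass of stage 1 = 22,000+2,680 + 4,090+525 + 650 = 29,945 kg.
Stage 1: m₀ = 29,945 kg, m_f = 29,945 − 22,000 = 7,945 kg; Δv = 406×9.80665×ln(3.769) = 3981.5×1.3268 ≈ 5283 m/s.
Stage 2: m₀ = 5,265 kg, m_f = 5,265 − 4,090 = 1,175 kg; Δv = 287×9.80665×ln(4.481) = 2814.5×1.4998 ≈ 4221 m/s.
Total Δv = 5283 + 4221 = 9504 m/s.

Δv ≈ 9.50 km/s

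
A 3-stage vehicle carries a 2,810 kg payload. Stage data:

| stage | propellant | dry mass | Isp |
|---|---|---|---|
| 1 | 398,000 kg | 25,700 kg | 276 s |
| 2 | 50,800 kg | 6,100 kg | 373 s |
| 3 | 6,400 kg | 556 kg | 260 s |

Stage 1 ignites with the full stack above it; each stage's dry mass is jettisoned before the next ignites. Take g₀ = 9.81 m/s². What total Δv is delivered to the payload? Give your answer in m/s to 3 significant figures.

Ignition mass of stage 1 = 398,000+25,700 + 50,800+6,100 + 6,400+556 + 2,810 = 490,366 kg.
Stage 1: m₀ = 490,366 kg, m_f = 490,366 − 398,000 = 92,366 kg; Δv = 276×9.81×ln(5.309) = 2707.6×1.6694 ≈ 4520 m/s.
Stage 2: m₀ = 66,666 kg, m_f = 66,666 − 50,800 = 15,866 kg; Δv = 373×9.81×ln(4.202) = 3659.1×1.4355 ≈ 5253 m/s.
Stage 3: m₀ = 9,766 kg, m_f = 9,766 − 6,400 = 3,366 kg; Δv = 260×9.81×ln(2.901) = 2550.6×1.0652 ≈ 2717 m/s.
Total Δv = 4520 + 5253 + 2717 = 12490 m/s.

Δv ≈ 12500 m/s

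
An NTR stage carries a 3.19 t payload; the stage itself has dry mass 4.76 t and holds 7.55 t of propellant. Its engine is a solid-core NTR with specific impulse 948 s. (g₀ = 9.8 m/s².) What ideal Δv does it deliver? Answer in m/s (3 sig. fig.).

v_e = Isp · g₀ = 948 × 9.8 = 9290.4 m/s.
m₀ = payload + dry + propellant = 3.19 + 4.76 + 7.55 = 15.5 t.
m_f = payload + dry = 3.19 + 4.76 = 7.95 t.
Δv = v_e · ln(m₀/m_f) = 9290.4 × ln(1.95) = 9290.4 × 0.6677 ≈ 6202.9 m/s.

Δv ≈ 6200 m/s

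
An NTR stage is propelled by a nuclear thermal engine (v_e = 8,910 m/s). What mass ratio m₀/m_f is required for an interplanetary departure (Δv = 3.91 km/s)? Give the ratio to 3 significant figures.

From the ideal rocket equation, m₀/m_f = exp(Δv / v_e) = exp(3910 / 8910.0) = exp(0.4388) = 1.5509.

mass ratio ≈ 1.55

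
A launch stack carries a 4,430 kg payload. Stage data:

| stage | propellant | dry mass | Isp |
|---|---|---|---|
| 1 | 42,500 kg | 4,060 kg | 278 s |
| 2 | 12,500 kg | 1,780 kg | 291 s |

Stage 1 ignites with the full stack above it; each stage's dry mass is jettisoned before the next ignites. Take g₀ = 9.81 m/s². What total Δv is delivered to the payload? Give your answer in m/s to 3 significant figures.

Ignition mass of stage 1 = 42,500+4,060 + 12,500+1,780 + 4,430 = 65,270 kg.
Stage 1: m₀ = 65,270 kg, m_f = 65,270 − 42,500 = 22,770 kg; Δv = 278×9.81×ln(2.866) = 2727.2×1.0531 ≈ 2872 m/s.
Stage 2: m₀ = 18,710 kg, m_f = 18,710 − 12,500 = 6,210 kg; Δv = 291×9.81×ln(3.013) = 2854.7×1.1029 ≈ 3148 m/s.
Total Δv = 2872 + 3148 = 6020 m/s.

Δv ≈ 6020 m/s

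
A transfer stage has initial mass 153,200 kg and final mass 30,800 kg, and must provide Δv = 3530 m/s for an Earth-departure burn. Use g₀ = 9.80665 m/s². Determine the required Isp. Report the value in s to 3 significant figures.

ln(m₀/m_f) = ln(153200/30800) = ln(4.974) = 1.6042.
v_e = Δv / ln(m₀/m_f) = 3530 / 1.6042 = 2200.4 m/s.
Isp = v_e / g₀ = 2200.4 / 9.80665 = 224.4 s.

Isp ≈ 224 s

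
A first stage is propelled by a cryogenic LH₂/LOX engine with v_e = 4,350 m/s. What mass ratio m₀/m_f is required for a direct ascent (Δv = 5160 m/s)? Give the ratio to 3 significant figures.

Rocket equation: m₀/m_f = exp(Δv / v_e) = exp(5160 / 4350.0) = exp(1.1862) = 3.2746.

mass ratio ≈ 3.27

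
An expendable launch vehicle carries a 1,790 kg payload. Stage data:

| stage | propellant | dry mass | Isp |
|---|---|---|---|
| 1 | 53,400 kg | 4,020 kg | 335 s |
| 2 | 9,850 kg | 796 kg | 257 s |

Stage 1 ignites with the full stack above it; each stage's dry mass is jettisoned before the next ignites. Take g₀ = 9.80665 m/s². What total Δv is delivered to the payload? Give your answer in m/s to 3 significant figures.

Ignition mass of stage 1 = 53,400+4,020 + 9,850+796 + 1,790 = 69,856 kg.
Stage 1: m₀ = 69,856 kg, m_f = 69,856 − 53,400 = 16,456 kg; Δv = 335×9.80665×ln(4.245) = 3285.2×1.4457 ≈ 4750 m/s.
Stage 2: m₀ = 12,436 kg, m_f = 12,436 − 9,850 = 2,586 kg; Δv = 257×9.80665×ln(4.809) = 2520.3×1.5705 ≈ 3958 m/s.
Total Δv = 4750 + 3958 = 8708 m/s.

Δv ≈ 8710 m/s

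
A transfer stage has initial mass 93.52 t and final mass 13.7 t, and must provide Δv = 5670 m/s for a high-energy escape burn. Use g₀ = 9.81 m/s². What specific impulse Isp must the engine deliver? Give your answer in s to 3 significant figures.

ln(m₀/m_f) = ln(93520/13700) = ln(6.826) = 1.9208.
Using Δv = v_e ln(m₀/m_f): v_e = Δv / ln(m₀/m_f) = 5670 / 1.9208 = 2951.9 m/s.
Isp = v_e / g₀ = 2951.9 / 9.81 = 300.9 s.

Isp ≈ 301 s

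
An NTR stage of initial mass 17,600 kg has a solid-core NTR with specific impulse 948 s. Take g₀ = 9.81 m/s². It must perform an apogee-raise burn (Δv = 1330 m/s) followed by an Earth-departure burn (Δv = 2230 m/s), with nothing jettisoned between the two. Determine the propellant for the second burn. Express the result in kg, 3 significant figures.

propellant for the second burn ≈ 3250 kg

v_e = Isp · g₀ = 948 × 9.81 = 9299.9 m/s.
After the first burn: m = 17600 × exp(−1330/9299.9) = 17600 × 0.86674 = 15,254.6 kg.
After the second burn: m = 15,254.6 × exp(−2230/9299.9) = 15,254.6 × 0.78679 = 12,002.2 kg.
Second-burn propellant = 15,254.6 − 12,002.2 = 3,252.4 kg.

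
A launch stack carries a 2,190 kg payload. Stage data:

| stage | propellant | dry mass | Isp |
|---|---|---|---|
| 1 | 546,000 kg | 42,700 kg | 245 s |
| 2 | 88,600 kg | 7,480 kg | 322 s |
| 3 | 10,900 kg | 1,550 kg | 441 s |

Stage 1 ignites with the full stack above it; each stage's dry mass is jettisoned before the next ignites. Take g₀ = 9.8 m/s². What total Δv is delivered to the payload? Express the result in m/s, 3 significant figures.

Ignition mass of stage 1 = 546,000+42,700 + 88,600+7,480 + 10,900+1,550 + 2,190 = 699,420 kg.
Stage 1: m₀ = 699,420 kg, m_f = 699,420 − 546,000 = 153,420 kg; Δv = 245×9.8×ln(4.559) = 2401.0×1.5171 ≈ 3642 m/s.
Stage 2: m₀ = 110,720 kg, m_f = 110,720 − 88,600 = 22,120 kg; Δv = 322×9.8×ln(5.005) = 3155.6×1.6105 ≈ 5082 m/s.
Stage 3: m₀ = 14,640 kg, m_f = 14,640 − 10,900 = 3,740 kg; Δv = 441×9.8×ln(3.914) = 4321.8×1.3647 ≈ 5898 m/s.
Total Δv = 3642 + 5082 + 5898 = 14622 m/s.

Δv ≈ 14600 m/s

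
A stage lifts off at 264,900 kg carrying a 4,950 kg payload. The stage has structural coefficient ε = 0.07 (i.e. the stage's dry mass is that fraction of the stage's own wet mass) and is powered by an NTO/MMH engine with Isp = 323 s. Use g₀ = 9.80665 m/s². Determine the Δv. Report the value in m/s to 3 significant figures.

Stage wet mass = m₀ − payload = 264,900 − 4,950 = 259,950 kg.
Stage dry mass = ε × stage wet mass = 0.07 × 259,950 = 18,196.5 kg.
Burnout mass m_f = stage dry + payload = 18,196.5 + 4,950 = 23,146.5 kg.
v_e = Isp · g₀ = 323 × 9.80665 = 3167.5 m/s.
Δv = v_e · ln(264,900/23,146.5) = 3167.5 × ln(11.44) = 3167.5 × 2.4375 ≈ 7721 m/s.

Δv ≈ 7720 m/s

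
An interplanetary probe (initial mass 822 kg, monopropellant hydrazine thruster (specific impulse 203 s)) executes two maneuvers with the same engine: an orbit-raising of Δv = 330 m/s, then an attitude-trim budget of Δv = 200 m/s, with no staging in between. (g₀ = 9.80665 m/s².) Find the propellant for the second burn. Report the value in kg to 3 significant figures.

propellant for the second burn ≈ 66.6 kg

v_e = Isp · g₀ = 203 × 9.80665 = 1990.7 m/s.
After the first burn: m = 822 × exp(−330/1990.7) = 822 × 0.84724 = 696.431 kg.
After the second burn: m = 696.431 × exp(−200/1990.7) = 696.431 × 0.90442 = 629.866 kg.
Second-burn propellant = 696.431 − 629.866 = 66.565 kg.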